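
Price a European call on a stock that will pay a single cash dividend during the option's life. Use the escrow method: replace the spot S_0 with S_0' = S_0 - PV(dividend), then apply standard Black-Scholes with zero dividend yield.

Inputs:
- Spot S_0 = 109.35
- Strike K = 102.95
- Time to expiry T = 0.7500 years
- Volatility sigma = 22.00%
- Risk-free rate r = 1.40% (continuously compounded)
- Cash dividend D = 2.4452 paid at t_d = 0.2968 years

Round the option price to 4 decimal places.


PV(D) = D * exp(-r * t_d) = 2.4452 * 0.99585342 = 2.43506078
S_0' = S_0 - PV(D) = 109.3500 - 2.43506078 = 106.91493922
d1 = (ln(S_0'/K) + (r + sigma^2/2)*T) / (sigma*sqrt(T)) = 0.34872021
d2 = d1 - sigma*sqrt(T) = 0.15819463
exp(-rT) = 0.98955493
N(d1) = 0.63635032; N(d2) = 0.56284828
C = S_0' * N(d1) - K * exp(-rT) * N(d2) = 106.91493922 * 0.63635032 - 102.9500 * 0.98955493 * 0.56284828 = 10.6954

Answer: Price = 10.6954


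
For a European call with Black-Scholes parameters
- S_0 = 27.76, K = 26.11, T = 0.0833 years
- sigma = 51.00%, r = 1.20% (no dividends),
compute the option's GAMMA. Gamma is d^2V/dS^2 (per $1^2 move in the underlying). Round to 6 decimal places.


d1 = 0.4966920214; d2 = 0.3494971505
phi(d1) = 0.3526461914; exp(-qT) = 1.0000000000; exp(-rT) = 0.9990008994
Gamma = exp(-qT) * phi(d1) / (S * sigma * sqrt(T)) = 1.0000000000 * 0.3526461914 / (27.7600 * 0.5100 * 0.2886173938) = 0.086303

Answer: Gamma = 0.086303


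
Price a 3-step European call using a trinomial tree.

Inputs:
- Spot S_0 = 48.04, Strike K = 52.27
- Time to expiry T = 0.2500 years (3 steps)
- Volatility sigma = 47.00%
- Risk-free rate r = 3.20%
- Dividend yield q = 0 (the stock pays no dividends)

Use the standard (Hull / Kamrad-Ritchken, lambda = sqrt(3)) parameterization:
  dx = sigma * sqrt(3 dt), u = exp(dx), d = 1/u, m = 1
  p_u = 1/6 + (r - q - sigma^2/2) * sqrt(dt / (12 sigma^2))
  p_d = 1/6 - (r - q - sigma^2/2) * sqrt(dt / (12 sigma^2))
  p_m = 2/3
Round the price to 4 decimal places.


dt = T/N = 0.083333; dx = sigma*sqrt(3*dt) = 0.235000
u = exp(dx) = 1.264909; d = 1/u = 0.790571
p_u = 0.152757, p_m = 0.666667, p_d = 0.180576
Discount per step: exp(-r*dt) = 0.997337
Stock lattice S(k, j) with j the centered position index:
  k=0: S(0,+0) = 48.0400
  k=1: S(1,-1) = 37.9790; S(1,+0) = 48.0400; S(1,+1) = 60.7662
  k=2: S(2,-2) = 30.0251; S(2,-1) = 37.9790; S(2,+0) = 48.0400; S(2,+1) = 60.7662; S(2,+2) = 76.8637
  k=3: S(3,-3) = 23.7370; S(3,-2) = 30.0251; S(3,-1) = 37.9790; S(3,+0) = 48.0400; S(3,+1) = 60.7662; S(3,+2) = 76.8637; S(3,+3) = 97.2256
Terminal payoffs V(N, j) = max(S_T - K, 0):
  V(3,-3) = 0.000000; V(3,-2) = 0.000000; V(3,-1) = 0.000000; V(3,+0) = 0.000000; V(3,+1) = 8.496217; V(3,+2) = 24.593721; V(3,+3) = 44.955595
Backward induction: V(k, j) = exp(-r*dt) * [p_u * V(k+1, j+1) + p_m * V(k+1, j) + p_d * V(k+1, j-1)]
  V(2,-2) = exp(-r*dt) * [p_u*0.000000 + p_m*0.000000 + p_d*0.000000] = 0.000000
  V(2,-1) = exp(-r*dt) * [p_u*0.000000 + p_m*0.000000 + p_d*0.000000] = 0.000000
  V(2,+0) = exp(-r*dt) * [p_u*8.496217 + p_m*0.000000 + p_d*0.000000] = 1.294401
  V(2,+1) = exp(-r*dt) * [p_u*24.593721 + p_m*8.496217 + p_d*0.000000] = 9.395921
  V(2,+2) = exp(-r*dt) * [p_u*44.955595 + p_m*24.593721 + p_d*8.496217] = 24.731277
  V(1,-1) = exp(-r*dt) * [p_u*1.294401 + p_m*0.000000 + p_d*0.000000] = 0.197202
  V(1,+0) = exp(-r*dt) * [p_u*9.395921 + p_m*1.294401 + p_d*0.000000] = 2.292107
  V(1,+1) = exp(-r*dt) * [p_u*24.731277 + p_m*9.395921 + p_d*1.294401] = 10.248198
  V(0,+0) = exp(-r*dt) * [p_u*10.248198 + p_m*2.292107 + p_d*0.197202] = 3.120833

Answer: Price = V(0,0) = 3.1208


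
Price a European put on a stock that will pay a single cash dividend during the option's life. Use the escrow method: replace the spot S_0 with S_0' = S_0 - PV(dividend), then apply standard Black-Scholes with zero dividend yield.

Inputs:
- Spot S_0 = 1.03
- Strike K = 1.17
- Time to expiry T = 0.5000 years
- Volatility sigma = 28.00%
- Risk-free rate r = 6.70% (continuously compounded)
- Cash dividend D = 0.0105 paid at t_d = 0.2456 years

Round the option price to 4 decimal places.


PV(D) = D * exp(-r * t_d) = 0.0105 * 0.98367945 = 0.01032863
S_0' = S_0 - PV(D) = 1.0300 - 0.01032863 = 1.01967137
d1 = (ln(S_0'/K) + (r + sigma^2/2)*T) / (sigma*sqrt(T)) = -0.42640238
d2 = d1 - sigma*sqrt(T) = -0.62439228
exp(-rT) = 0.96705491
N(-d1) = 0.66509267; N(-d2) = 0.73381500
P = K * exp(-rT) * N(-d2) - S_0' * N(-d1) = 1.1700 * 0.96705491 * 0.73381500 - 1.01967137 * 0.66509267 = 0.1521

Answer: Price = 0.1521


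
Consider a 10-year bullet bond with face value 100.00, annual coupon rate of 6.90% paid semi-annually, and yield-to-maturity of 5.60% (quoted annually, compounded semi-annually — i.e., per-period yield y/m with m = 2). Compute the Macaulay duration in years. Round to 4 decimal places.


Answer: Macaulay duration = 7.5216 years

Derivation:
Coupon per period c = face * coupon_rate / m = 3.450000
Periods per year m = 2; per-period yield y/m = 0.028000
Number of cashflows N = 20
Cashflows (t years, CF_t, discount factor 1/(1+y/m)^(m*t), PV):
  t = 0.5000: CF_t = 3.450000, DF = 0.972763, PV = 3.356031
  t = 1.0000: CF_t = 3.450000, DF = 0.946267, PV = 3.264622
  t = 1.5000: CF_t = 3.450000, DF = 0.920493, PV = 3.175702
  t = 2.0000: CF_t = 3.450000, DF = 0.895422, PV = 3.089204
  t = 2.5000: CF_t = 3.450000, DF = 0.871033, PV = 3.005063
  t = 3.0000: CF_t = 3.450000, DF = 0.847308, PV = 2.923213
  t = 3.5000: CF_t = 3.450000, DF = 0.824230, PV = 2.843592
  t = 4.0000: CF_t = 3.450000, DF = 0.801780, PV = 2.766140
  t = 4.5000: CF_t = 3.450000, DF = 0.779941, PV = 2.690798
  t = 5.0000: CF_t = 3.450000, DF = 0.758698, PV = 2.617508
  t = 5.5000: CF_t = 3.450000, DF = 0.738033, PV = 2.546214
  t = 6.0000: CF_t = 3.450000, DF = 0.717931, PV = 2.476861
  t = 6.5000: CF_t = 3.450000, DF = 0.698376, PV = 2.409398
  t = 7.0000: CF_t = 3.450000, DF = 0.679354, PV = 2.343773
  t = 7.5000: CF_t = 3.450000, DF = 0.660851, PV = 2.279935
  t = 8.0000: CF_t = 3.450000, DF = 0.642851, PV = 2.217835
  t = 8.5000: CF_t = 3.450000, DF = 0.625341, PV = 2.157427
  t = 9.0000: CF_t = 3.450000, DF = 0.608309, PV = 2.098665
  t = 9.5000: CF_t = 3.450000, DF = 0.591740, PV = 2.041503
  t = 10.0000: CF_t = 103.450000, DF = 0.575622, PV = 59.548140
Price P = sum_t PV_t = 109.851622
Macaulay numerator sum_t t * PV_t:
  t * PV_t at t = 0.5000: 1.678016
  t * PV_t at t = 1.0000: 3.264622
  t * PV_t at t = 1.5000: 4.763553
  t * PV_t at t = 2.0000: 6.178409
  t * PV_t at t = 2.5000: 7.512656
  t * PV_t at t = 3.0000: 8.769638
  t * PV_t at t = 3.5000: 9.952572
  t * PV_t at t = 4.0000: 11.064561
  t * PV_t at t = 4.5000: 12.108590
  t * PV_t at t = 5.0000: 13.087538
  t * PV_t at t = 5.5000: 14.004175
  t * PV_t at t = 6.0000: 14.861169
  t * PV_t at t = 6.5000: 15.661089
  t * PV_t at t = 7.0000: 16.406409
  t * PV_t at t = 7.5000: 17.099509
  t * PV_t at t = 8.0000: 17.742681
  t * PV_t at t = 8.5000: 18.338131
  t * PV_t at t = 9.0000: 18.887981
  t * PV_t at t = 9.5000: 19.394274
  t * PV_t at t = 10.0000: 595.481401
Macaulay duration D = (sum_t t * PV_t) / P = 826.256973 / 109.851622 = 7.521573


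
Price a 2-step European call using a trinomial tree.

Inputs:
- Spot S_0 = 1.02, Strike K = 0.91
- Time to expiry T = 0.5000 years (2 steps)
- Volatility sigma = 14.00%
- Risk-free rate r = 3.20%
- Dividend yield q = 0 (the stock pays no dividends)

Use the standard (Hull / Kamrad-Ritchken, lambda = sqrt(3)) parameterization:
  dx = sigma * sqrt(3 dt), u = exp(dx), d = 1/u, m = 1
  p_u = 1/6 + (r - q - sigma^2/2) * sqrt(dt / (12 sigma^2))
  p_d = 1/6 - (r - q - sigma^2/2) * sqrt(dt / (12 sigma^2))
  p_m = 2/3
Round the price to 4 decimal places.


dt = T/N = 0.250000; dx = sigma*sqrt(3*dt) = 0.121244
u = exp(dx) = 1.128900; d = 1/u = 0.885818
p_u = 0.189554, p_m = 0.666667, p_d = 0.143779
Discount per step: exp(-r*dt) = 0.992032
Stock lattice S(k, j) with j the centered position index:
  k=0: S(0,+0) = 1.0200
  k=1: S(1,-1) = 0.9035; S(1,+0) = 1.0200; S(1,+1) = 1.1515
  k=2: S(2,-2) = 0.8004; S(2,-1) = 0.9035; S(2,+0) = 1.0200; S(2,+1) = 1.1515; S(2,+2) = 1.2999
Terminal payoffs V(N, j) = max(S_T - K, 0):
  V(2,-2) = 0.000000; V(2,-1) = 0.000000; V(2,+0) = 0.110000; V(2,+1) = 0.241478; V(2,+2) = 0.389903
Backward induction: V(k, j) = exp(-r*dt) * [p_u * V(k+1, j+1) + p_m * V(k+1, j) + p_d * V(k+1, j-1)]
  V(1,-1) = exp(-r*dt) * [p_u*0.110000 + p_m*0.000000 + p_d*0.000000] = 0.020685
  V(1,+0) = exp(-r*dt) * [p_u*0.241478 + p_m*0.110000 + p_d*0.000000] = 0.118157
  V(1,+1) = exp(-r*dt) * [p_u*0.389903 + p_m*0.241478 + p_d*0.110000] = 0.248711
  V(0,+0) = exp(-r*dt) * [p_u*0.248711 + p_m*0.118157 + p_d*0.020685] = 0.127863

Answer: Price = V(0,0) = 0.1279


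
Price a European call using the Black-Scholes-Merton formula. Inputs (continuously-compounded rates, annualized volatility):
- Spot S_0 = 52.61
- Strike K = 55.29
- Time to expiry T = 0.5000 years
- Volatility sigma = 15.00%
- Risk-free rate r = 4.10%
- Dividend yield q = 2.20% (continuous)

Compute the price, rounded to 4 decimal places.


d1 = (ln(S/K) + (r - q + 0.5*sigma^2) * T) / (sigma * sqrt(T)) = -0.32584277
d2 = d1 - sigma * sqrt(T) = -0.43190878
exp(-rT) = 0.97970870; exp(-qT) = 0.98906028
C = S_0 * exp(-qT) * N(d1) - K * exp(-rT) * N(d2)
N(d1) = 0.37227166; N(d2) = 0.33290385
C = 52.6100 * 0.98906028 * 0.37227166 - 55.2900 * 0.97970870 * 0.33290385 = 1.3382

Answer: Price = 1.3382


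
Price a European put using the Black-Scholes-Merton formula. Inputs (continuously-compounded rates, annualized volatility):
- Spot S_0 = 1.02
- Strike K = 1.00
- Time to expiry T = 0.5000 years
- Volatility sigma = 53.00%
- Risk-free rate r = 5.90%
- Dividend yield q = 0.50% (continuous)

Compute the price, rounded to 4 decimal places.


Answer: Price = 0.1257

Derivation:
d1 = (ln(S/K) + (r - q + 0.5*sigma^2) * T) / (sigma * sqrt(T)) = 0.31226803
d2 = d1 - sigma * sqrt(T) = -0.06249856
exp(-rT) = 0.97093088; exp(-qT) = 0.99750312
P = K * exp(-rT) * N(-d2) - S_0 * exp(-qT) * N(-d1)
N(-d1) = 0.37741842; N(-d2) = 0.52491710
P = 1.0000 * 0.97093088 * 0.52491710 - 1.0200 * 0.99750312 * 0.37741842 = 0.1257


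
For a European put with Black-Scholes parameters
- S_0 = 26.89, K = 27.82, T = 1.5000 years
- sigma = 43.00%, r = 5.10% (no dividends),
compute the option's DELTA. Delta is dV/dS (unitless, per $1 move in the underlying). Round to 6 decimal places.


d1 = 0.3440190308; d2 = -0.1826212639
phi(d1) = 0.3760199494; exp(-qT) = 1.0000000000; exp(-rT) = 0.9263529143
N(-d1) = 0.3654159870
Delta = -exp(-qT) * N(-d1) = -1.0000000000 * 0.3654159870 = -0.365416

Answer: Delta = -0.365416


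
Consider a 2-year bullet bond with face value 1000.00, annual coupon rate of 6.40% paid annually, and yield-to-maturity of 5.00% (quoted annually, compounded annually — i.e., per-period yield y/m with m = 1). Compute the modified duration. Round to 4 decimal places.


Answer: Modified duration = 1.8482

Derivation:
Coupon per period c = face * coupon_rate / m = 64.000000
Periods per year m = 1; per-period yield y/m = 0.050000
Number of cashflows N = 2
Cashflows (t years, CF_t, discount factor 1/(1+y/m)^(m*t), PV):
  t = 1.0000: CF_t = 64.000000, DF = 0.952381, PV = 60.952381
  t = 2.0000: CF_t = 1064.000000, DF = 0.907029, PV = 965.079365
Price P = sum_t PV_t = 1026.031746
First compute Macaulay numerator sum_t t * PV_t:
  t * PV_t at t = 1.0000: 60.952381
  t * PV_t at t = 2.0000: 1930.158730
Macaulay duration D = 1991.111111 / 1026.031746 = 1.940594
Modified duration = D / (1 + y/m) = 1.940594 / (1 + 0.050000) = 1.848185


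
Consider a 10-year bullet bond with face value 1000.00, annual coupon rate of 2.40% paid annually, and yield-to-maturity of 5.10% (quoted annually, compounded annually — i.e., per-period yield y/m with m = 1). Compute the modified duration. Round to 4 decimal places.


Coupon per period c = face * coupon_rate / m = 24.000000
Periods per year m = 1; per-period yield y/m = 0.051000
Number of cashflows N = 10
Cashflows (t years, CF_t, discount factor 1/(1+y/m)^(m*t), PV):
  t = 1.0000: CF_t = 24.000000, DF = 0.951475, PV = 22.835395
  t = 2.0000: CF_t = 24.000000, DF = 0.905304, PV = 21.727302
  t = 3.0000: CF_t = 24.000000, DF = 0.861374, PV = 20.672980
  t = 4.0000: CF_t = 24.000000, DF = 0.819576, PV = 19.669820
  t = 5.0000: CF_t = 24.000000, DF = 0.779806, PV = 18.715337
  t = 6.0000: CF_t = 24.000000, DF = 0.741965, PV = 17.807172
  t = 7.0000: CF_t = 24.000000, DF = 0.705961, PV = 16.943075
  t = 8.0000: CF_t = 24.000000, DF = 0.671705, PV = 16.120909
  t = 9.0000: CF_t = 24.000000, DF = 0.639110, PV = 15.338638
  t = 10.0000: CF_t = 1024.000000, DF = 0.608097, PV = 622.691298
Price P = sum_t PV_t = 792.521926
First compute Macaulay numerator sum_t t * PV_t:
  t * PV_t at t = 1.0000: 22.835395
  t * PV_t at t = 2.0000: 43.454605
  t * PV_t at t = 3.0000: 62.018941
  t * PV_t at t = 4.0000: 78.679279
  t * PV_t at t = 5.0000: 93.576687
  t * PV_t at t = 6.0000: 106.843030
  t * PV_t at t = 7.0000: 118.601524
  t * PV_t at t = 8.0000: 128.967268
  t * PV_t at t = 9.0000: 138.047742
  t * PV_t at t = 10.0000: 6226.912977
Macaulay duration D = 7019.937448 / 792.521926 = 8.857720
Modified duration = D / (1 + y/m) = 8.857720 / (1 + 0.051000) = 8.427897

Answer: Modified duration = 8.4279


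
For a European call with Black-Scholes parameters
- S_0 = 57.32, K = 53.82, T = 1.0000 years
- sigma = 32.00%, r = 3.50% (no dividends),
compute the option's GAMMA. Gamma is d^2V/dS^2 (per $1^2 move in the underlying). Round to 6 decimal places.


d1 = 0.4662639302; d2 = 0.1462639302
phi(d1) = 0.3578506496; exp(-qT) = 1.0000000000; exp(-rT) = 0.9656054163
Gamma = exp(-qT) * phi(d1) / (S * sigma * sqrt(T)) = 1.0000000000 * 0.3578506496 / (57.3200 * 0.3200 * 1.0000000000) = 0.019509

Answer: Gamma = 0.019509


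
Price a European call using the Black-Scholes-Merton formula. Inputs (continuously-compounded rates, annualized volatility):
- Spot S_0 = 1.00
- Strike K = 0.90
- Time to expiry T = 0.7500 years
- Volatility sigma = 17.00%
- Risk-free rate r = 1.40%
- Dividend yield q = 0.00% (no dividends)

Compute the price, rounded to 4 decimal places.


d1 = (ln(S/K) + (r - q + 0.5*sigma^2) * T) / (sigma * sqrt(T)) = 0.86057804
d2 = d1 - sigma * sqrt(T) = 0.71335372
exp(-rT) = 0.98955493; exp(-qT) = 1.00000000
C = S_0 * exp(-qT) * N(d1) - K * exp(-rT) * N(d2)
N(d1) = 0.80526476; N(d2) = 0.76218655
C = 1.0000 * 1.00000000 * 0.80526476 - 0.9000 * 0.98955493 * 0.76218655 = 0.1265

Answer: Price = 0.1265


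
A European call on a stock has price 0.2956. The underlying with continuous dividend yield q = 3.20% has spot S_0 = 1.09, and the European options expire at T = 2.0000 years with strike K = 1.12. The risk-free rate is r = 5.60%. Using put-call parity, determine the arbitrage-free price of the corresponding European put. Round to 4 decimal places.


Answer: Put price = 0.2745

Derivation:
Put-call parity: C - P = S_0 * exp(-qT) - K * exp(-rT).
S_0 * exp(-qT) = 1.0900 * 0.93800500 = 1.02242545
K * exp(-rT) = 1.1200 * 0.89404426 = 1.00132957
P = C - S*exp(-qT) + K*exp(-rT)
P = 0.2956 - 1.02242545 + 1.00132957 = 0.2745


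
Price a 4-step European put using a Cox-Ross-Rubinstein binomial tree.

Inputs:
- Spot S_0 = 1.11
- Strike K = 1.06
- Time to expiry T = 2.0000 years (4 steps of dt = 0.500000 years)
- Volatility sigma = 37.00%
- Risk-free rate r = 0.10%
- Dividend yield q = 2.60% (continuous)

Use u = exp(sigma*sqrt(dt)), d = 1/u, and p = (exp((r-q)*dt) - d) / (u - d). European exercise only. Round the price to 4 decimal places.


Answer: Price = V(0,0) = 0.2149

Derivation:
dt = T/N = 0.500000
u = exp(sigma*sqrt(dt)) = 1.299045; d = 1/u = 0.769796
p = (exp((r-q)*dt) - d) / (u - d) = 0.411492
Discount per step: exp(-r*dt) = 0.999500
Stock lattice S(k, i) with i counting down-moves:
  k=0: S(0,0) = 1.1100
  k=1: S(1,0) = 1.4419; S(1,1) = 0.8545
  k=2: S(2,0) = 1.8731; S(2,1) = 1.1100; S(2,2) = 0.6578
  k=3: S(3,0) = 2.4333; S(3,1) = 1.4419; S(3,2) = 0.8545; S(3,3) = 0.5063
  k=4: S(4,0) = 3.1610; S(4,1) = 1.8731; S(4,2) = 1.1100; S(4,3) = 0.6578; S(4,4) = 0.3898
Terminal payoffs V(N, i) = max(K - S_T, 0):
  V(4,0) = 0.000000; V(4,1) = 0.000000; V(4,2) = 0.000000; V(4,3) = 0.402229; V(4,4) = 0.670214
Backward induction: V(k, i) = exp(-r*dt) * [p * V(k+1, i) + (1-p) * V(k+1, i+1)].
  V(3,0) = exp(-r*dt) * [p*0.000000 + (1-p)*0.000000] = 0.000000
  V(3,1) = exp(-r*dt) * [p*0.000000 + (1-p)*0.000000] = 0.000000
  V(3,2) = exp(-r*dt) * [p*0.000000 + (1-p)*0.402229] = 0.236597
  V(3,3) = exp(-r*dt) * [p*0.402229 + (1-p)*0.670214] = 0.559661
  V(2,0) = exp(-r*dt) * [p*0.000000 + (1-p)*0.000000] = 0.000000
  V(2,1) = exp(-r*dt) * [p*0.000000 + (1-p)*0.236597] = 0.139170
  V(2,2) = exp(-r*dt) * [p*0.236597 + (1-p)*0.559661] = 0.426509
  V(1,0) = exp(-r*dt) * [p*0.000000 + (1-p)*0.139170] = 0.081862
  V(1,1) = exp(-r*dt) * [p*0.139170 + (1-p)*0.426509] = 0.308117
  V(0,0) = exp(-r*dt) * [p*0.081862 + (1-p)*0.308117] = 0.214907


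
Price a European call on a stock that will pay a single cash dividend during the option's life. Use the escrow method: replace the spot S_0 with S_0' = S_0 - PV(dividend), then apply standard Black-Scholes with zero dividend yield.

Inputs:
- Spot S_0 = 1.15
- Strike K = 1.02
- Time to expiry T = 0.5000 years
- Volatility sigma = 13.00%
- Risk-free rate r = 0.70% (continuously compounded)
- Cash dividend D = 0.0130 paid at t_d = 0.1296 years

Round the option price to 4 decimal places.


PV(D) = D * exp(-r * t_d) = 0.0130 * 0.99909321 = 0.01298821
S_0' = S_0 - PV(D) = 1.1500 - 0.01298821 = 1.13701179
d1 = (ln(S_0'/K) + (r + sigma^2/2)*T) / (sigma*sqrt(T)) = 1.26545957
d2 = d1 - sigma*sqrt(T) = 1.17353568
exp(-rT) = 0.99650612
N(d1) = 0.89714668; N(d2) = 0.87970947
C = S_0' * N(d1) - K * exp(-rT) * N(d2) = 1.13701179 * 0.89714668 - 1.0200 * 0.99650612 * 0.87970947 = 0.1259

Answer: Price = 0.1259


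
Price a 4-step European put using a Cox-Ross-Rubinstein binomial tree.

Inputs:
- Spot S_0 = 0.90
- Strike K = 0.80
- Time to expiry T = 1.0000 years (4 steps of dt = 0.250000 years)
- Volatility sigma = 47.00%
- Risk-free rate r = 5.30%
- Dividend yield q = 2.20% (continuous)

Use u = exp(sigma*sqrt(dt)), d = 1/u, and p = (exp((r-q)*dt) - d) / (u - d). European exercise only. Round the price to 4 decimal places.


dt = T/N = 0.250000
u = exp(sigma*sqrt(dt)) = 1.264909; d = 1/u = 0.790571
p = (exp((r-q)*dt) - d) / (u - d) = 0.457921
Discount per step: exp(-r*dt) = 0.986837
Stock lattice S(k, i) with i counting down-moves:
  k=0: S(0,0) = 0.9000
  k=1: S(1,0) = 1.1384; S(1,1) = 0.7115
  k=2: S(2,0) = 1.4400; S(2,1) = 0.9000; S(2,2) = 0.5625
  k=3: S(3,0) = 1.8215; S(3,1) = 1.1384; S(3,2) = 0.7115; S(3,3) = 0.4447
  k=4: S(4,0) = 2.3040; S(4,1) = 1.4400; S(4,2) = 0.9000; S(4,3) = 0.5625; S(4,4) = 0.3516
Terminal payoffs V(N, i) = max(K - S_T, 0):
  V(4,0) = 0.000000; V(4,1) = 0.000000; V(4,2) = 0.000000; V(4,3) = 0.237498; V(4,4) = 0.448435
Backward induction: V(k, i) = exp(-r*dt) * [p * V(k+1, i) + (1-p) * V(k+1, i+1)].
  V(3,0) = exp(-r*dt) * [p*0.000000 + (1-p)*0.000000] = 0.000000
  V(3,1) = exp(-r*dt) * [p*0.000000 + (1-p)*0.000000] = 0.000000
  V(3,2) = exp(-r*dt) * [p*0.000000 + (1-p)*0.237498] = 0.127048
  V(3,3) = exp(-r*dt) * [p*0.237498 + (1-p)*0.448435] = 0.347211
  V(2,0) = exp(-r*dt) * [p*0.000000 + (1-p)*0.000000] = 0.000000
  V(2,1) = exp(-r*dt) * [p*0.000000 + (1-p)*0.127048] = 0.067964
  V(2,2) = exp(-r*dt) * [p*0.127048 + (1-p)*0.347211] = 0.243151
  V(1,0) = exp(-r*dt) * [p*0.000000 + (1-p)*0.067964] = 0.036357
  V(1,1) = exp(-r*dt) * [p*0.067964 + (1-p)*0.243151] = 0.160784
  V(0,0) = exp(-r*dt) * [p*0.036357 + (1-p)*0.160784] = 0.102440

Answer: Price = V(0,0) = 0.1024


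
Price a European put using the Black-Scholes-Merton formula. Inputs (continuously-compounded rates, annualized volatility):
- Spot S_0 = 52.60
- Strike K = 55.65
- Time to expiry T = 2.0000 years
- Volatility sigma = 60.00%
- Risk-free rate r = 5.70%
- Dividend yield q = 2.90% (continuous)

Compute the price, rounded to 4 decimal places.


d1 = (ln(S/K) + (r - q + 0.5*sigma^2) * T) / (sigma * sqrt(T)) = 0.42383278
d2 = d1 - sigma * sqrt(T) = -0.42469535
exp(-rT) = 0.89225796; exp(-qT) = 0.94364995
P = K * exp(-rT) * N(-d2) - S_0 * exp(-qT) * N(-d1)
N(-d1) = 0.33584388; N(-d2) = 0.66447061
P = 55.6500 * 0.89225796 * 0.66447061 - 52.6000 * 0.94364995 * 0.33584388 = 16.3238

Answer: Price = 16.3238


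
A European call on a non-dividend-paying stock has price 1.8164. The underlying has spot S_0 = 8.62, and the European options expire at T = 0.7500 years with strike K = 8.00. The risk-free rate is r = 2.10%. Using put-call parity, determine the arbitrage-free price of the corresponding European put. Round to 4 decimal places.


Answer: Put price = 1.0714

Derivation:
Put-call parity: C - P = S_0 * exp(-qT) - K * exp(-rT).
S_0 * exp(-qT) = 8.6200 * 1.00000000 = 8.62000000
K * exp(-rT) = 8.0000 * 0.98437338 = 7.87498706
P = C - S*exp(-qT) + K*exp(-rT)
P = 1.8164 - 8.62000000 + 7.87498706 = 1.0714


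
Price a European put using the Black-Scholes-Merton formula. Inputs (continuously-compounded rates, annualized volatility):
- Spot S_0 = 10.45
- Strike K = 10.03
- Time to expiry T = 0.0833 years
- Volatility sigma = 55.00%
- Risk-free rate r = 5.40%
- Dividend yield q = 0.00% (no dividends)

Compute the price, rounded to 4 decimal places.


d1 = (ln(S/K) + (r - q + 0.5*sigma^2) * T) / (sigma * sqrt(T)) = 0.36612612
d2 = d1 - sigma * sqrt(T) = 0.20738655
exp(-rT) = 0.99551190; exp(-qT) = 1.00000000
P = K * exp(-rT) * N(-d2) - S_0 * exp(-qT) * N(-d1)
N(-d1) = 0.35713548; N(-d2) = 0.41785399
P = 10.0300 * 0.99551190 * 0.41785399 - 10.4500 * 1.00000000 * 0.35713548 = 0.4402

Answer: Price = 0.4402


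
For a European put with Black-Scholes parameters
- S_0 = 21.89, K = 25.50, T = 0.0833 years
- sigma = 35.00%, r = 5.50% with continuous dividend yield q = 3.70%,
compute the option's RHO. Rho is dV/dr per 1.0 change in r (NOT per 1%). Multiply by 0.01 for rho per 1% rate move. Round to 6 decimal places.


d1 = -1.4457797641; d2 = -1.5467958519
phi(d1) = 0.1402851564; exp(-qT) = 0.9969226448; exp(-rT) = 0.9954289791
N(-d2) = 0.9390437596
Rho = -K*T*exp(-rT)*N(-d2) = -25.5000 * 0.0833 * 0.9954289791 * 0.9390437596 = -1.985552

Answer: Rho = -1.985552


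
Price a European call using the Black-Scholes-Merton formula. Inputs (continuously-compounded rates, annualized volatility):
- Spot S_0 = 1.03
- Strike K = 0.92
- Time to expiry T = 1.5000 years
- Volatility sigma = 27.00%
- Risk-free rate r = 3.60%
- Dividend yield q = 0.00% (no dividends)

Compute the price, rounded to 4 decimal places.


d1 = (ln(S/K) + (r - q + 0.5*sigma^2) * T) / (sigma * sqrt(T)) = 0.67017861
d2 = d1 - sigma * sqrt(T) = 0.33949750
exp(-rT) = 0.94743211; exp(-qT) = 1.00000000
C = S_0 * exp(-qT) * N(d1) - K * exp(-rT) * N(d2)
N(d1) = 0.74862803; N(d2) = 0.63288251
C = 1.0300 * 1.00000000 * 0.74862803 - 0.9200 * 0.94743211 * 0.63288251 = 0.2194

Answer: Price = 0.2194


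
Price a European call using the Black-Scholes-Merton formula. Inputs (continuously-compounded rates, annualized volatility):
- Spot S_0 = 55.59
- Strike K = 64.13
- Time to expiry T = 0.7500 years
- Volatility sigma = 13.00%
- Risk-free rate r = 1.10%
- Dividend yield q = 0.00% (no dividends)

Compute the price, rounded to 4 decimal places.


Answer: Price = 0.3782

Derivation:
d1 = (ln(S/K) + (r - q + 0.5*sigma^2) * T) / (sigma * sqrt(T)) = -1.13979108
d2 = d1 - sigma * sqrt(T) = -1.25237438
exp(-rT) = 0.99178394; exp(-qT) = 1.00000000
C = S_0 * exp(-qT) * N(d1) - K * exp(-rT) * N(d2)
N(d1) = 0.12718667; N(d2) = 0.10521674
C = 55.5900 * 1.00000000 * 0.12718667 - 64.1300 * 0.99178394 * 0.10521674 = 0.3782


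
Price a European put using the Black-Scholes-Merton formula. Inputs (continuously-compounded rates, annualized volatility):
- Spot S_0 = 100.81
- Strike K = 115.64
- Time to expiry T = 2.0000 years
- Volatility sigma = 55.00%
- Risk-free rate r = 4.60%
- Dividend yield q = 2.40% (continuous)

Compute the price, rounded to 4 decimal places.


Answer: Price = 35.4050

Derivation:
d1 = (ln(S/K) + (r - q + 0.5*sigma^2) * T) / (sigma * sqrt(T)) = 0.26902924
d2 = d1 - sigma * sqrt(T) = -0.50878822
exp(-rT) = 0.91210515; exp(-qT) = 0.95313379
P = K * exp(-rT) * N(-d2) - S_0 * exp(-qT) * N(-d1)
N(-d1) = 0.39395359; N(-d2) = 0.69454966
P = 115.6400 * 0.91210515 * 0.69454966 - 100.8100 * 0.95313379 * 0.39395359 = 35.4050


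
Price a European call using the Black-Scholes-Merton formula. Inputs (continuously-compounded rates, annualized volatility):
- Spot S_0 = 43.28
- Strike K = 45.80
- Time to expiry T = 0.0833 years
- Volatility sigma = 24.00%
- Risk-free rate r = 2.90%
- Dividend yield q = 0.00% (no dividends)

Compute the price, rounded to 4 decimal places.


Answer: Price = 0.3819

Derivation:
d1 = (ln(S/K) + (r - q + 0.5*sigma^2) * T) / (sigma * sqrt(T)) = -0.74751092
d2 = d1 - sigma * sqrt(T) = -0.81677909
exp(-rT) = 0.99758722; exp(-qT) = 1.00000000
C = S_0 * exp(-qT) * N(d1) - K * exp(-rT) * N(d2)
N(d1) = 0.22737761; N(d2) = 0.20702734
C = 43.2800 * 1.00000000 * 0.22737761 - 45.8000 * 0.99758722 * 0.20702734 = 0.3819


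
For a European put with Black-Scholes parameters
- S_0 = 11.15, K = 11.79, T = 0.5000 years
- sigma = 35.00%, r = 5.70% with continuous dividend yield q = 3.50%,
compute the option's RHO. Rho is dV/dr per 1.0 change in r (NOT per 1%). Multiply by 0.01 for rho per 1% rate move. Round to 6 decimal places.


Answer: Rho = -3.550747

Derivation:
d1 = -0.0573250120; d2 = -0.3048123854
phi(d1) = 0.3982873251; exp(-qT) = 0.9826522357; exp(-rT) = 0.9719022941
N(-d2) = 0.6197454760
Rho = -K*T*exp(-rT)*N(-d2) = -11.7900 * 0.5000 * 0.9719022941 * 0.6197454760 = -3.550747


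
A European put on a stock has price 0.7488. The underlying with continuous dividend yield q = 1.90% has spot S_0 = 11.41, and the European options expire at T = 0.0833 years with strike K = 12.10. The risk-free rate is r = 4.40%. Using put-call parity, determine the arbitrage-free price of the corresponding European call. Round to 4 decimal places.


Put-call parity: C - P = S_0 * exp(-qT) - K * exp(-rT).
S_0 * exp(-qT) = 11.4100 * 0.99841855 = 11.39195568
K * exp(-rT) = 12.1000 * 0.99634151 = 12.05573225
C = P + S*exp(-qT) - K*exp(-rT)
C = 0.7488 + 11.39195568 - 12.05573225 = 0.0850

Answer: Call price = 0.0850


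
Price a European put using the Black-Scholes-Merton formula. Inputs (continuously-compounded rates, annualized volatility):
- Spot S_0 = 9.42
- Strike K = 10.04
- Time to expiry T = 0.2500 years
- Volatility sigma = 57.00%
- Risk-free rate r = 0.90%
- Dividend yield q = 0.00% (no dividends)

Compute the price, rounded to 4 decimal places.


d1 = (ln(S/K) + (r - q + 0.5*sigma^2) * T) / (sigma * sqrt(T)) = -0.07326149
d2 = d1 - sigma * sqrt(T) = -0.35826149
exp(-rT) = 0.99775253; exp(-qT) = 1.00000000
P = K * exp(-rT) * N(-d2) - S_0 * exp(-qT) * N(-d1)
N(-d1) = 0.52920098; N(-d2) = 0.63992618
P = 10.0400 * 0.99775253 * 0.63992618 - 9.4200 * 1.00000000 * 0.52920098 = 1.4253

Answer: Price = 1.4253


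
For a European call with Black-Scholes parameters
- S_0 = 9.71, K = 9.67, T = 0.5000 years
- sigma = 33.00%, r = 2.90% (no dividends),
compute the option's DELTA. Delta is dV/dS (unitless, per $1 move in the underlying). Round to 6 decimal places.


d1 = 0.1965027153; d2 = -0.0368425225
phi(d1) = 0.3913139141; exp(-qT) = 1.0000000000; exp(-rT) = 0.9856046187
N(d1) = 0.5778916462
Delta = exp(-qT) * N(d1) = 1.0000000000 * 0.5778916462 = 0.577892

Answer: Delta = 0.577892


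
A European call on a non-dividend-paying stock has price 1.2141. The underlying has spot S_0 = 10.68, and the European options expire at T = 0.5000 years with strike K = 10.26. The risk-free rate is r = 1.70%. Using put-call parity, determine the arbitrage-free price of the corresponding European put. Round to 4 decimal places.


Answer: Put price = 0.7073

Derivation:
Put-call parity: C - P = S_0 * exp(-qT) - K * exp(-rT).
S_0 * exp(-qT) = 10.6800 * 1.00000000 = 10.68000000
K * exp(-rT) = 10.2600 * 0.99153602 = 10.17315959
P = C - S*exp(-qT) + K*exp(-rT)
P = 1.2141 - 10.68000000 + 10.17315959 = 0.7073


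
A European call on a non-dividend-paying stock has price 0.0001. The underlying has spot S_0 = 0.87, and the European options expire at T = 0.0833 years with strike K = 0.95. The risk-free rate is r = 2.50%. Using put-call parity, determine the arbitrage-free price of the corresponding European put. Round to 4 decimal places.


Put-call parity: C - P = S_0 * exp(-qT) - K * exp(-rT).
S_0 * exp(-qT) = 0.8700 * 1.00000000 = 0.87000000
K * exp(-rT) = 0.9500 * 0.99791967 = 0.94802368
P = C - S*exp(-qT) + K*exp(-rT)
P = 0.0001 - 0.87000000 + 0.94802368 = 0.0781

Answer: Put price = 0.0781


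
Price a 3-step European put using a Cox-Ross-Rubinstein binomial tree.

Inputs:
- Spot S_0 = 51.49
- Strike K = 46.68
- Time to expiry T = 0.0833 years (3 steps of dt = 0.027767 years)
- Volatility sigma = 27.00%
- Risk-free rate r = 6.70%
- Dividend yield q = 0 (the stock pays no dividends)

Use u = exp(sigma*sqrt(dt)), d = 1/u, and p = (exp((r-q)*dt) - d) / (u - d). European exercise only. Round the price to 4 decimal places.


dt = T/N = 0.027767
u = exp(sigma*sqrt(dt)) = 1.046018; d = 1/u = 0.956006
p = (exp((r-q)*dt) - d) / (u - d) = 0.509441
Discount per step: exp(-r*dt) = 0.998141
Stock lattice S(k, i) with i counting down-moves:
  k=0: S(0,0) = 51.4900
  k=1: S(1,0) = 53.8595; S(1,1) = 49.2248
  k=2: S(2,0) = 56.3380; S(2,1) = 51.4900; S(2,2) = 47.0592
  k=3: S(3,0) = 58.9306; S(3,1) = 53.8595; S(3,2) = 49.2248; S(3,3) = 44.9888
Terminal payoffs V(N, i) = max(K - S_T, 0):
  V(3,0) = 0.000000; V(3,1) = 0.000000; V(3,2) = 0.000000; V(3,3) = 1.691153
Backward induction: V(k, i) = exp(-r*dt) * [p * V(k+1, i) + (1-p) * V(k+1, i+1)].
  V(2,0) = exp(-r*dt) * [p*0.000000 + (1-p)*0.000000] = 0.000000
  V(2,1) = exp(-r*dt) * [p*0.000000 + (1-p)*0.000000] = 0.000000
  V(2,2) = exp(-r*dt) * [p*0.000000 + (1-p)*1.691153] = 0.828068
  V(1,0) = exp(-r*dt) * [p*0.000000 + (1-p)*0.000000] = 0.000000
  V(1,1) = exp(-r*dt) * [p*0.000000 + (1-p)*0.828068] = 0.405461
  V(0,0) = exp(-r*dt) * [p*0.000000 + (1-p)*0.405461] = 0.198533

Answer: Price = V(0,0) = 0.1985


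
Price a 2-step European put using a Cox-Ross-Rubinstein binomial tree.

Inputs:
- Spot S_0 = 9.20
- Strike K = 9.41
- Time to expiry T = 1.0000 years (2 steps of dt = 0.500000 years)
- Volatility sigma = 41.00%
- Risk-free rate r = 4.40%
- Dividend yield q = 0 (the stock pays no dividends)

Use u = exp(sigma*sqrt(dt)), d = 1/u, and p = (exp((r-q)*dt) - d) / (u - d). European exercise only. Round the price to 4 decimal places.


dt = T/N = 0.500000
u = exp(sigma*sqrt(dt)) = 1.336312; d = 1/u = 0.748328
p = (exp((r-q)*dt) - d) / (u - d) = 0.465856
Discount per step: exp(-r*dt) = 0.978240
Stock lattice S(k, i) with i counting down-moves:
  k=0: S(0,0) = 9.2000
  k=1: S(1,0) = 12.2941; S(1,1) = 6.8846
  k=2: S(2,0) = 16.4287; S(2,1) = 9.2000; S(2,2) = 5.1520
Terminal payoffs V(N, i) = max(K - S_T, 0):
  V(2,0) = 0.000000; V(2,1) = 0.210000; V(2,2) = 4.258047
Backward induction: V(k, i) = exp(-r*dt) * [p * V(k+1, i) + (1-p) * V(k+1, i+1)].
  V(1,0) = exp(-r*dt) * [p*0.000000 + (1-p)*0.210000] = 0.109730
  V(1,1) = exp(-r*dt) * [p*0.210000 + (1-p)*4.258047] = 2.320622
  V(0,0) = exp(-r*dt) * [p*0.109730 + (1-p)*2.320622] = 1.262581

Answer: Price = V(0,0) = 1.2626


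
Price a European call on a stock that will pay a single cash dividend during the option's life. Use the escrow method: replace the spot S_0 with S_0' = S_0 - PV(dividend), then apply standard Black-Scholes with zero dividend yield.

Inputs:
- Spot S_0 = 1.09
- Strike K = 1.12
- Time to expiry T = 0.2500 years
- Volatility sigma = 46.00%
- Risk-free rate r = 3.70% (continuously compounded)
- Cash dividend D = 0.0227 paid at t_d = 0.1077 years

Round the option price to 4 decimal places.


Answer: Price = 0.0799

Derivation:
PV(D) = D * exp(-r * t_d) = 0.0227 * 0.99602303 = 0.02260972
S_0' = S_0 - PV(D) = 1.0900 - 0.02260972 = 1.06739028
d1 = (ln(S_0'/K) + (r + sigma^2/2)*T) / (sigma*sqrt(T)) = -0.05396526
d2 = d1 - sigma*sqrt(T) = -0.28396526
exp(-rT) = 0.99079265
N(d1) = 0.47848142; N(d2) = 0.38821850
C = S_0' * N(d1) - K * exp(-rT) * N(d2) = 1.06739028 * 0.47848142 - 1.1200 * 0.99079265 * 0.38821850 = 0.0799


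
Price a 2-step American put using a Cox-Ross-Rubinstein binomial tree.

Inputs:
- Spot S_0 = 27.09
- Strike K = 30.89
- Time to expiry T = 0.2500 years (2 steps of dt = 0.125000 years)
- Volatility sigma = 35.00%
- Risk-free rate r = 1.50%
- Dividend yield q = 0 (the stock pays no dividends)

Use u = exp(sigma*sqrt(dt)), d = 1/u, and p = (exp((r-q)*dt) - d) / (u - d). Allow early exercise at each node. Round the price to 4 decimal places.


dt = T/N = 0.125000
u = exp(sigma*sqrt(dt)) = 1.131726; d = 1/u = 0.883606
p = (exp((r-q)*dt) - d) / (u - d) = 0.476667
Discount per step: exp(-r*dt) = 0.998127
Stock lattice S(k, i) with i counting down-moves:
  k=0: S(0,0) = 27.0900
  k=1: S(1,0) = 30.6585; S(1,1) = 23.9369
  k=2: S(2,0) = 34.6970; S(2,1) = 27.0900; S(2,2) = 21.1508
Terminal payoffs V(N, i) = max(K - S_T, 0):
  V(2,0) = 0.000000; V(2,1) = 3.800000; V(2,2) = 9.739209
Backward induction: V(k, i) = exp(-r*dt) * [p * V(k+1, i) + (1-p) * V(k+1, i+1)]; then take max(V_cont, immediate exercise) for American.
  V(1,0) = exp(-r*dt) * [p*0.000000 + (1-p)*3.800000] = 1.984939; exercise = 0.231549; V(1,0) = max -> 1.984939
  V(1,1) = exp(-r*dt) * [p*3.800000 + (1-p)*9.739209] = 6.895241; exercise = 6.953106; V(1,1) = max -> 6.953106
  V(0,0) = exp(-r*dt) * [p*1.984939 + (1-p)*6.953106] = 4.576353; exercise = 3.800000; V(0,0) = max -> 4.576353

Answer: Price = V(0,0) = 4.5764


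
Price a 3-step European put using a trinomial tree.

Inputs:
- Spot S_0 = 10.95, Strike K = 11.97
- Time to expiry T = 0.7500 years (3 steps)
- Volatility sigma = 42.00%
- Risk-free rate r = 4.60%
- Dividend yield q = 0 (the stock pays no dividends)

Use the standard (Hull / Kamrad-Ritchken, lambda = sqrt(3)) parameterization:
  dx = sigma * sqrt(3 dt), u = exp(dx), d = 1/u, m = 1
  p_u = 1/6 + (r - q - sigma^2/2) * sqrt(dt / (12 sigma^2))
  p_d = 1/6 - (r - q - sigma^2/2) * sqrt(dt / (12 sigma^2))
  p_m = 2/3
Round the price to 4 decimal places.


dt = T/N = 0.250000; dx = sigma*sqrt(3*dt) = 0.363731
u = exp(dx) = 1.438687; d = 1/u = 0.695078
p_u = 0.152164, p_m = 0.666667, p_d = 0.181169
Discount per step: exp(-r*dt) = 0.988566
Stock lattice S(k, j) with j the centered position index:
  k=0: S(0,+0) = 10.9500
  k=1: S(1,-1) = 7.6111; S(1,+0) = 10.9500; S(1,+1) = 15.7536
  k=2: S(2,-2) = 5.2903; S(2,-1) = 7.6111; S(2,+0) = 10.9500; S(2,+1) = 15.7536; S(2,+2) = 22.6645
  k=3: S(3,-3) = 3.6772; S(3,-2) = 5.2903; S(3,-1) = 7.6111; S(3,+0) = 10.9500; S(3,+1) = 15.7536; S(3,+2) = 22.6645; S(3,+3) = 32.6071
Terminal payoffs V(N, j) = max(K - S_T, 0):
  V(3,-3) = 8.292815; V(3,-2) = 6.679683; V(3,-1) = 4.358892; V(3,+0) = 1.020000; V(3,+1) = 0.000000; V(3,+2) = 0.000000; V(3,+3) = 0.000000
Backward induction: V(k, j) = exp(-r*dt) * [p_u * V(k+1, j+1) + p_m * V(k+1, j) + p_d * V(k+1, j-1)]
  V(2,-2) = exp(-r*dt) * [p_u*4.358892 + p_m*6.679683 + p_d*8.292815] = 6.543112
  V(2,-1) = exp(-r*dt) * [p_u*1.020000 + p_m*4.358892 + p_d*6.679683] = 4.222449
  V(2,+0) = exp(-r*dt) * [p_u*0.000000 + p_m*1.020000 + p_d*4.358892] = 1.452892
  V(2,+1) = exp(-r*dt) * [p_u*0.000000 + p_m*0.000000 + p_d*1.020000] = 0.182680
  V(2,+2) = exp(-r*dt) * [p_u*0.000000 + p_m*0.000000 + p_d*0.000000] = 0.000000
  V(1,-1) = exp(-r*dt) * [p_u*1.452892 + p_m*4.222449 + p_d*6.543112] = 4.173186
  V(1,+0) = exp(-r*dt) * [p_u*0.182680 + p_m*1.452892 + p_d*4.222449] = 1.741230
  V(1,+1) = exp(-r*dt) * [p_u*0.000000 + p_m*0.182680 + p_d*1.452892] = 0.380603
  V(0,+0) = exp(-r*dt) * [p_u*0.380603 + p_m*1.741230 + p_d*4.173186] = 1.952207

Answer: Price = V(0,0) = 1.9522


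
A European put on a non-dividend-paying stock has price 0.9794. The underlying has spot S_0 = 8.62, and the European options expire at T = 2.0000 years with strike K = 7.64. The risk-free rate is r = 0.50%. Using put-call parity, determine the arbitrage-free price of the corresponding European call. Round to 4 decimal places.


Answer: Call price = 2.0354

Derivation:
Put-call parity: C - P = S_0 * exp(-qT) - K * exp(-rT).
S_0 * exp(-qT) = 8.6200 * 1.00000000 = 8.62000000
K * exp(-rT) = 7.6400 * 0.99004983 = 7.56398073
C = P + S*exp(-qT) - K*exp(-rT)
C = 0.9794 + 8.62000000 - 7.56398073 = 2.0354


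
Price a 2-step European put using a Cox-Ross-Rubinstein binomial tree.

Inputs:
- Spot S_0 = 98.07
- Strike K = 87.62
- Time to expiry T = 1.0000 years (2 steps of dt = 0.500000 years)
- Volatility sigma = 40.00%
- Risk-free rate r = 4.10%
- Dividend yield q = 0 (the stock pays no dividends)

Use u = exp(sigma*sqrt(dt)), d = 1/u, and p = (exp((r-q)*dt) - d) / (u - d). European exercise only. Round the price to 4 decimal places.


dt = T/N = 0.500000
u = exp(sigma*sqrt(dt)) = 1.326896; d = 1/u = 0.753638
p = (exp((r-q)*dt) - d) / (u - d) = 0.465887
Discount per step: exp(-r*dt) = 0.979709
Stock lattice S(k, i) with i counting down-moves:
  k=0: S(0,0) = 98.0700
  k=1: S(1,0) = 130.1287; S(1,1) = 73.9093
  k=2: S(2,0) = 172.6674; S(2,1) = 98.0700; S(2,2) = 55.7009
Terminal payoffs V(N, i) = max(K - S_T, 0):
  V(2,0) = 0.000000; V(2,1) = 0.000000; V(2,2) = 31.919112
Backward induction: V(k, i) = exp(-r*dt) * [p * V(k+1, i) + (1-p) * V(k+1, i+1)].
  V(1,0) = exp(-r*dt) * [p*0.000000 + (1-p)*0.000000] = 0.000000
  V(1,1) = exp(-r*dt) * [p*0.000000 + (1-p)*31.919112] = 16.702492
  V(0,0) = exp(-r*dt) * [p*0.000000 + (1-p)*16.702492] = 8.740006

Answer: Price = V(0,0) = 8.7400


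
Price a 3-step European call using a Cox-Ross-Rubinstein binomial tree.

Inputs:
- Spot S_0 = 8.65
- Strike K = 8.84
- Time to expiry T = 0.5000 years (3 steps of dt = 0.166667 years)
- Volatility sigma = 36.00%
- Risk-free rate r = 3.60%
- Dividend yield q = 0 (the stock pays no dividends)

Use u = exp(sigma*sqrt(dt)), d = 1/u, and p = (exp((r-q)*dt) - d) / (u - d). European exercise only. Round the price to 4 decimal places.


Answer: Price = V(0,0) = 0.9315

Derivation:
dt = T/N = 0.166667
u = exp(sigma*sqrt(dt)) = 1.158319; d = 1/u = 0.863320
p = (exp((r-q)*dt) - d) / (u - d) = 0.483724
Discount per step: exp(-r*dt) = 0.994018
Stock lattice S(k, i) with i counting down-moves:
  k=0: S(0,0) = 8.6500
  k=1: S(1,0) = 10.0195; S(1,1) = 7.4677
  k=2: S(2,0) = 11.6057; S(2,1) = 8.6500; S(2,2) = 6.4470
  k=3: S(3,0) = 13.4431; S(3,1) = 10.0195; S(3,2) = 7.4677; S(3,3) = 5.5659
Terminal payoffs V(N, i) = max(S_T - K, 0):
  V(3,0) = 4.603120; V(3,1) = 1.179455; V(3,2) = 0.000000; V(3,3) = 0.000000
Backward induction: V(k, i) = exp(-r*dt) * [p * V(k+1, i) + (1-p) * V(k+1, i+1)].
  V(2,0) = exp(-r*dt) * [p*4.603120 + (1-p)*1.179455] = 2.818601
  V(2,1) = exp(-r*dt) * [p*1.179455 + (1-p)*0.000000] = 0.567118
  V(2,2) = exp(-r*dt) * [p*0.000000 + (1-p)*0.000000] = 0.000000
  V(1,0) = exp(-r*dt) * [p*2.818601 + (1-p)*0.567118] = 1.646307
  V(1,1) = exp(-r*dt) * [p*0.567118 + (1-p)*0.000000] = 0.272687
  V(0,0) = exp(-r*dt) * [p*1.646307 + (1-p)*0.272687] = 0.931534


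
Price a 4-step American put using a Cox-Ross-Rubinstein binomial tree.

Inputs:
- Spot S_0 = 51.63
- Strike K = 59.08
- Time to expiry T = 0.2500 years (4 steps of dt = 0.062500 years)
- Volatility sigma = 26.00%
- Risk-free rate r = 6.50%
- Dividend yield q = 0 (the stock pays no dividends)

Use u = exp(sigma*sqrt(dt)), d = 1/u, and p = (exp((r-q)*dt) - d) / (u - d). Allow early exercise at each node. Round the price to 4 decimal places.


Answer: Price = V(0,0) = 7.5379

Derivation:
dt = T/N = 0.062500
u = exp(sigma*sqrt(dt)) = 1.067159; d = 1/u = 0.937067
p = (exp((r-q)*dt) - d) / (u - d) = 0.515047
Discount per step: exp(-r*dt) = 0.995946
Stock lattice S(k, i) with i counting down-moves:
  k=0: S(0,0) = 51.6300
  k=1: S(1,0) = 55.0974; S(1,1) = 48.3808
  k=2: S(2,0) = 58.7977; S(2,1) = 51.6300; S(2,2) = 45.3361
  k=3: S(3,0) = 62.7465; S(3,1) = 55.0974; S(3,2) = 48.3808; S(3,3) = 42.4830
  k=4: S(4,0) = 66.9605; S(4,1) = 58.7977; S(4,2) = 51.6300; S(4,3) = 45.3361; S(4,4) = 39.8094
Terminal payoffs V(N, i) = max(K - S_T, 0):
  V(4,0) = 0.000000; V(4,1) = 0.282291; V(4,2) = 7.450000; V(4,3) = 13.743933; V(4,4) = 19.270607
Backward induction: V(k, i) = exp(-r*dt) * [p * V(k+1, i) + (1-p) * V(k+1, i+1)]; then take max(V_cont, immediate exercise) for American.
  V(3,0) = exp(-r*dt) * [p*0.000000 + (1-p)*0.282291] = 0.136343; exercise = 0.000000; V(3,0) = max -> 0.136343
  V(3,1) = exp(-r*dt) * [p*0.282291 + (1-p)*7.450000] = 3.743054; exercise = 3.982580; V(3,1) = max -> 3.982580
  V(3,2) = exp(-r*dt) * [p*7.450000 + (1-p)*13.743933] = 10.459681; exercise = 10.699207; V(3,2) = max -> 10.699207
  V(3,3) = exp(-r*dt) * [p*13.743933 + (1-p)*19.270607] = 16.357521; exercise = 16.597047; V(3,3) = max -> 16.597047
  V(2,0) = exp(-r*dt) * [p*0.136343 + (1-p)*3.982580] = 1.993471; exercise = 0.282291; V(2,0) = max -> 1.993471
  V(2,1) = exp(-r*dt) * [p*3.982580 + (1-p)*10.699207] = 7.210474; exercise = 7.450000; V(2,1) = max -> 7.450000
  V(2,2) = exp(-r*dt) * [p*10.699207 + (1-p)*16.597047] = 13.504407; exercise = 13.743933; V(2,2) = max -> 13.743933
  V(1,0) = exp(-r*dt) * [p*1.993471 + (1-p)*7.450000] = 4.620819; exercise = 3.982580; V(1,0) = max -> 4.620819
  V(1,1) = exp(-r*dt) * [p*7.450000 + (1-p)*13.743933] = 10.459681; exercise = 10.699207; V(1,1) = max -> 10.699207
  V(0,0) = exp(-r*dt) * [p*4.620819 + (1-p)*10.699207] = 7.537865; exercise = 7.450000; V(0,0) = max -> 7.537865
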